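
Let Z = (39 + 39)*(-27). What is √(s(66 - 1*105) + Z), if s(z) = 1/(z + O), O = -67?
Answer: I*√23663122/106 ≈ 45.891*I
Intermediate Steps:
Z = -2106 (Z = 78*(-27) = -2106)
s(z) = 1/(-67 + z) (s(z) = 1/(z - 67) = 1/(-67 + z))
√(s(66 - 1*105) + Z) = √(1/(-67 + (66 - 1*105)) - 2106) = √(1/(-67 + (66 - 105)) - 2106) = √(1/(-67 - 39) - 2106) = √(1/(-106) - 2106) = √(-1/106 - 2106) = √(-223237/106) = I*√23663122/106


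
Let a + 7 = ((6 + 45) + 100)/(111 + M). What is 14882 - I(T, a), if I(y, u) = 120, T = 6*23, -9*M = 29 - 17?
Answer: 14762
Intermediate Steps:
M = -4/3 (M = -(29 - 17)/9 = -1/9*12 = -4/3 ≈ -1.3333)
a = -1850/329 (a = -7 + ((6 + 45) + 100)/(111 - 4/3) = -7 + (51 + 100)/(329/3) = -7 + 151*(3/329) = -7 + 453/329 = -1850/329 ≈ -5.6231)
T = 138
14882 - I(T, a) = 14882 - 1*120 = 14882 - 120 = 14762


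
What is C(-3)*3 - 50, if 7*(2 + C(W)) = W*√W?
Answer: -56 - 9*I*√3/7 ≈ -56.0 - 2.2269*I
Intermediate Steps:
C(W) = -2 + W^(3/2)/7 (C(W) = -2 + (W*√W)/7 = -2 + W^(3/2)/7)
C(-3)*3 - 50 = (-2 + (-3)^(3/2)/7)*3 - 50 = (-2 + (-3*I*√3)/7)*3 - 50 = (-2 - 3*I*√3/7)*3 - 50 = (-6 - 9*I*√3/7) - 50 = -56 - 9*I*√3/7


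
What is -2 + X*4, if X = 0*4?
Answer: -2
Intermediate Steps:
X = 0
-2 + X*4 = -2 + 0*4 = -2 + 0 = -2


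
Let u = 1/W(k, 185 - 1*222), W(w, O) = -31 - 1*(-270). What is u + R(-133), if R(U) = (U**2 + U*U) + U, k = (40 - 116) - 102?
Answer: 8423556/239 ≈ 35245.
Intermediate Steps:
k = -178 (k = -76 - 102 = -178)
W(w, O) = 239 (W(w, O) = -31 + 270 = 239)
u = 1/239 ≈ 0.0041841
R(U) = U + 2*U**2 (R(U) = (U**2 + U**2) + U = 2*U**2 + U = U + 2*U**2)
u + R(-133) = 1/239 - 133*(1 + 2*(-133)) = 1/239 - 133*(1 - 266) = 1/239 - 133*(-265) = 1/239 + 35245 = 8423556/239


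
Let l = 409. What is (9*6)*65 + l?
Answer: 3919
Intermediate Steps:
(9*6)*65 + l = (9*6)*65 + 409 = 54*65 + 409 = 3510 + 409 = 3919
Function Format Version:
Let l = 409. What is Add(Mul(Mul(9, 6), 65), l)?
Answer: 3919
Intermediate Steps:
Add(Mul(Mul(9, 6), 65), l) = Add(Mul(Mul(9, 6), 65), 409) = Add(Mul(54, 65), 409) = Add(3510, 409) = 3919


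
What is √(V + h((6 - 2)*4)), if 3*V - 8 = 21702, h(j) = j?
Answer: √65274/3 ≈ 85.163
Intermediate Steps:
V = 21710/3 (V = 8/3 + (⅓)*21702 = 8/3 + 7234 = 21710/3 ≈ 7236.7)
√(V + h((6 - 2)*4)) = √(21710/3 + (6 - 2)*4) = √(21710/3 + 4*4) = √(21710/3 + 16) = √(21758/3) = √65274/3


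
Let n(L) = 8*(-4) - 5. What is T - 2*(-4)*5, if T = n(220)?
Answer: 3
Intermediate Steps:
n(L) = -37 (n(L) = -32 - 5 = -37)
T = -37
T - 2*(-4)*5 = -37 - 2*(-4)*5 = -37 - (-8)*5 = -37 - 1*(-40) = -37 + 40 = 3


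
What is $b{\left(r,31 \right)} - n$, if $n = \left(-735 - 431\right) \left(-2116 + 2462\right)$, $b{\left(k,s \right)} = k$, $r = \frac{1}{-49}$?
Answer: $\frac{19768363}{49} \approx 4.0344 \cdot 10^{5}$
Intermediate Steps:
$r = - \frac{1}{49} \approx -0.020408$
$n = -403436$ ($n = \left(-1166\right) 346 = -403436$)
$b{\left(r,31 \right)} - n = - \frac{1}{49} - -403436 = - \frac{1}{49} + 403436 = \frac{19768363}{49}$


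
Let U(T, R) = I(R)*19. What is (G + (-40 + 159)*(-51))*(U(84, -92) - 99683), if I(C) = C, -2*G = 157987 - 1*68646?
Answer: 10293116449/2 ≈ 5.1466e+9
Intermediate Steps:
G = -89341/2 (G = -(157987 - 1*68646)/2 = -(157987 - 68646)/2 = -½*89341 = -89341/2 ≈ -44671.)
U(T, R) = 19*R (U(T, R) = R*19 = 19*R)
(G + (-40 + 159)*(-51))*(U(84, -92) - 99683) = (-89341/2 + (-40 + 159)*(-51))*(19*(-92) - 99683) = (-89341/2 + 119*(-51))*(-1748 - 99683) = (-89341/2 - 6069)*(-101431) = -101479/2*(-101431) = 10293116449/2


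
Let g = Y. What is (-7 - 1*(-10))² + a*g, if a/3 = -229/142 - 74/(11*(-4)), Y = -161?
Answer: -19053/781 ≈ -24.396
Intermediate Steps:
g = -161
a = 162/781 (a = 3*(-229/142 - 74/(11*(-4))) = 3*(-229*1/142 - 74/(-44)) = 3*(-229/142 - 74*(-1/44)) = 3*(-229/142 + 37/22) = 3*(54/781) = 162/781 ≈ 0.20743)
(-7 - 1*(-10))² + a*g = (-7 - 1*(-10))² + (162/781)*(-161) = (-7 + 10)² - 26082/781 = 3² - 26082/781 = 9 - 26082/781 = -19053/781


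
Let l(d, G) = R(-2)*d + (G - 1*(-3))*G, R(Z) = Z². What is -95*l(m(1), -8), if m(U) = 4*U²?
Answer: -5320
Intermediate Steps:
l(d, G) = 4*d + G*(3 + G) (l(d, G) = (-2)²*d + (G - 1*(-3))*G = 4*d + (G + 3)*G = 4*d + (3 + G)*G = 4*d + G*(3 + G))
-95*l(m(1), -8) = -95*((-8)² + 3*(-8) + 4*(4*1²)) = -95*(64 - 24 + 4*(4*1)) = -95*(64 - 24 + 4*4) = -95*(64 - 24 + 16) = -95*56 = -5320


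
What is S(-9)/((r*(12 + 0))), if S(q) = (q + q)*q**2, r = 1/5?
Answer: -1215/2 ≈ -607.50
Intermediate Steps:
r = 1/5 ≈ 0.20000
S(q) = 2*q**3 (S(q) = (2*q)*q**2 = 2*q**3)
S(-9)/((r*(12 + 0))) = (2*(-9)**3)/(((12 + 0)/5)) = (2*(-729))/(((1/5)*12)) = -1458/12/5 = -1458*5/12 = -1215/2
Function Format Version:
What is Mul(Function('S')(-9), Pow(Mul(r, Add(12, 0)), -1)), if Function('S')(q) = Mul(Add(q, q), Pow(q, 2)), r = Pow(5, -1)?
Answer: Rational(-1215, 2) ≈ -607.50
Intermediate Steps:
r = Rational(1, 5) ≈ 0.20000
Function('S')(q) = Mul(2, Pow(q, 3)) (Function('S')(q) = Mul(Mul(2, q), Pow(q, 2)) = Mul(2, Pow(q, 3)))
Mul(Function('S')(-9), Pow(Mul(r, Add(12, 0)), -1)) = Mul(Mul(2, Pow(-9, 3)), Pow(Mul(Rational(1, 5), Add(12, 0)), -1)) = Mul(Mul(2, -729), Pow(Mul(Rational(1, 5), 12), -1)) = Mul(-1458, Pow(Rational(12, 5), -1)) = Mul(-1458, Rational(5, 12)) = Rational(-1215, 2)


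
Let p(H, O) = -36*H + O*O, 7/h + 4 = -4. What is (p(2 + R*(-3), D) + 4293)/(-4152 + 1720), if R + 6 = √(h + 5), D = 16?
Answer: -3829/2432 - 27*√66/2432 ≈ -1.6646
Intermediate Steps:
h = -7/8 (h = 7/(-4 - 4) = 7/(-8) = 7*(-⅛) = -7/8 ≈ -0.87500)
R = -6 + √66/4 (R = -6 + √(-7/8 + 5) = -6 + √(33/8) = -6 + √66/4 ≈ -3.9690)
p(H, O) = O² - 36*H (p(H, O) = -36*H + O² = O² - 36*H)
(p(2 + R*(-3), D) + 4293)/(-4152 + 1720) = ((16² - 36*(2 + (-6 + √66/4)*(-3))) + 4293)/(-4152 + 1720) = ((256 - 36*(2 + (18 - 3*√66/4))) + 4293)/(-2432) = ((256 - 36*(20 - 3*√66/4)) + 4293)*(-1/2432) = ((256 + (-720 + 27*√66)) + 4293)*(-1/2432) = ((-464 + 27*√66) + 4293)*(-1/2432) = (3829 + 27*√66)*(-1/2432) = -3829/2432 - 27*√66/2432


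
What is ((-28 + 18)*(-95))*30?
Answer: 28500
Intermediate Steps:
((-28 + 18)*(-95))*30 = -10*(-95)*30 = 950*30 = 28500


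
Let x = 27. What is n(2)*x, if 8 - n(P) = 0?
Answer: 216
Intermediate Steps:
n(P) = 8 (n(P) = 8 - 1*0 = 8 + 0 = 8)
n(2)*x = 8*27 = 216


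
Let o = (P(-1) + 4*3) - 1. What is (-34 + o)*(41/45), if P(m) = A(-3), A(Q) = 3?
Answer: -164/9 ≈ -18.222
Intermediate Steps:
P(m) = 3
o = 14 (o = (3 + 4*3) - 1 = (3 + 12) - 1 = 15 - 1 = 14)
(-34 + o)*(41/45) = (-34 + 14)*(41/45) = -820/45 = -20*41/45 = -164/9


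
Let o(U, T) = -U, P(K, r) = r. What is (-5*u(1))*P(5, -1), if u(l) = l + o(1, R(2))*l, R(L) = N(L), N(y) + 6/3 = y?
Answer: 0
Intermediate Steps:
N(y) = -2 + y
R(L) = -2 + L
u(l) = 0 (u(l) = l + (-1*1)*l = l - l = 0)
(-5*u(1))*P(5, -1) = -5*0*(-1) = 0*(-1) = 0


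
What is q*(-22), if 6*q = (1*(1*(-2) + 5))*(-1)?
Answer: 11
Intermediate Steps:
q = -½ (q = ((1*(1*(-2) + 5))*(-1))/6 = ((1*(-2 + 5))*(-1))/6 = ((1*3)*(-1))/6 = (3*(-1))/6 = (⅙)*(-3) = -½ ≈ -0.50000)
q*(-22) = -½*(-22) = 11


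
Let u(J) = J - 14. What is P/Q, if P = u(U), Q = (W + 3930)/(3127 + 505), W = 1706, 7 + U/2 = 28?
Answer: 25424/1409 ≈ 18.044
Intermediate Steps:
U = 42 (U = -14 + 2*28 = -14 + 56 = 42)
Q = 1409/908 (Q = (1706 + 3930)/(3127 + 505) = 5636/3632 = 5636*(1/3632) = 1409/908 ≈ 1.5518)
u(J) = -14 + J
P = 28 (P = -14 + 42 = 28)
P/Q = 28/(1409/908) = 28*(908/1409) = 25424/1409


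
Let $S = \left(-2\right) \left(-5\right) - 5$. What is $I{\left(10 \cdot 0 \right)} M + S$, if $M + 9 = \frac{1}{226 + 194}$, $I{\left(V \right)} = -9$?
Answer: $\frac{12037}{140} \approx 85.979$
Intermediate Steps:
$S = 5$ ($S = 10 - 5 = 5$)
$M = - \frac{3779}{420}$ ($M = -9 + \frac{1}{226 + 194} = -9 + \frac{1}{420} = - \frac{3779}{420} \approx -8.9976$)
$I{\left(10 \cdot 0 \right)} M + S = \left(-9\right) \left(- \frac{3779}{420}\right) + 5 = \frac{11337}{140} + 5 = \frac{12037}{140}$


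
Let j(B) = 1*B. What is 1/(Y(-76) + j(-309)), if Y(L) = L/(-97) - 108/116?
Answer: -2813/869632 ≈ -0.0032347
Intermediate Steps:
j(B) = B
Y(L) = -27/29 - L/97 (Y(L) = L*(-1/97) - 108*1/116 = -L/97 - 27/29 = -27/29 - L/97)
1/(Y(-76) + j(-309)) = 1/((-27/29 - 1/97*(-76)) - 309) = 1/((-27/29 + 76/97) - 309) = 1/(-415/2813 - 309) = 1/(-869632/2813) = -2813/869632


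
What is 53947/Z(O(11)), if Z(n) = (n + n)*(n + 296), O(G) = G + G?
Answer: 53947/13992 ≈ 3.8556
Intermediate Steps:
O(G) = 2*G
Z(n) = 2*n*(296 + n) (Z(n) = (2*n)*(296 + n) = 2*n*(296 + n))
53947/Z(O(11)) = 53947/((2*(2*11)*(296 + 2*11))) = 53947/((2*22*(296 + 22))) = 53947/((2*22*318)) = 53947/13992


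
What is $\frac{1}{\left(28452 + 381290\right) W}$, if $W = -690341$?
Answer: $- \frac{1}{282861702022} \approx -3.5353 \cdot 10^{-12}$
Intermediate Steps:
$\frac{1}{\left(28452 + 381290\right) W} = \frac{1}{\left(28452 + 381290\right) \left(-690341\right)} = \frac{1}{409742} \left(- \frac{1}{690341}\right) = - \frac{1}{282861702022}$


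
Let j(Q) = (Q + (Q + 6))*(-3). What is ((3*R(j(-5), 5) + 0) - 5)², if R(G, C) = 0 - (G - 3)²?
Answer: 61504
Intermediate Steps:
j(Q) = -18 - 6*Q (j(Q) = (Q + (6 + Q))*(-3) = (6 + 2*Q)*(-3) = -18 - 6*Q)
R(G, C) = -(-3 + G)² (R(G, C) = 0 - (-3 + G)² = -(-3 + G)²)
((3*R(j(-5), 5) + 0) - 5)² = ((3*(-(-3 + (-18 - 6*(-5)))²) + 0) - 5)² = ((3*(-(-3 + (-18 + 30))²) + 0) - 5)² = ((3*(-(-3 + 12)²) + 0) - 5)² = ((3*(-1*9²) + 0) - 5)² = ((3*(-1*81) + 0) - 5)² = ((3*(-81) + 0) - 5)² = ((-243 + 0) - 5)² = (-243 - 5)² = (-248)² = 61504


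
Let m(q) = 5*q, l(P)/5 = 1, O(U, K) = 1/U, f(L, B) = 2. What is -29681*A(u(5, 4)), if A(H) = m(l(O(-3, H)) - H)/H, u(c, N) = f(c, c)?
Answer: -445215/2 ≈ -2.2261e+5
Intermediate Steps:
u(c, N) = 2
l(P) = 5 (l(P) = 5*1 = 5)
A(H) = (25 - 5*H)/H (A(H) = (5*(5 - H))/H = (25 - 5*H)/H)
-29681*A(u(5, 4)) = -29681*(-5 + 25/2) = -29681*15/2 = -445215/2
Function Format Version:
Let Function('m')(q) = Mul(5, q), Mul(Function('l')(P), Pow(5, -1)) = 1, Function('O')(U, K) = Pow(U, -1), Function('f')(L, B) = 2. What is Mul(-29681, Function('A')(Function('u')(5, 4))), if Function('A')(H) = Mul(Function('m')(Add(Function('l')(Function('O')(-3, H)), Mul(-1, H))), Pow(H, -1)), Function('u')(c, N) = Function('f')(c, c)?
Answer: Rational(-445215, 2) ≈ -2.2261e+5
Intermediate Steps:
Function('u')(c, N) = 2
Function('l')(P) = 5 (Function('l')(P) = Mul(5, 1) = 5)
Function('A')(H) = Mul(Pow(H, -1), Add(25, Mul(-5, H))) (Function('A')(H) = Mul(Mul(5, Add(5, Mul(-1, H))), Pow(H, -1)) = Mul(Add(25, Mul(-5, H)), Pow(H, -1)) = Mul(Pow(H, -1), Add(25, Mul(-5, H))))
Mul(-29681, Function('A')(Function('u')(5, 4))) = Mul(-29681, Add(-5, Mul(25, Pow(2, -1)))) = Mul(-29681, Add(-5, Mul(25, Rational(1, 2)))) = Mul(-29681, Add(-5, Rational(25, 2))) = Mul(-29681, Rational(15, 2)) = Rational(-445215, 2)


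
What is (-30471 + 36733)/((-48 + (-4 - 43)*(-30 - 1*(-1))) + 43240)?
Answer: 6262/44555 ≈ 0.14055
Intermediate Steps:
(-30471 + 36733)/((-48 + (-4 - 43)*(-30 - 1*(-1))) + 43240) = 6262/((-48 - 47*(-30 + 1)) + 43240) = 6262/((-48 - 47*(-29)) + 43240) = 6262/((-48 + 1363) + 43240) = 6262/(1315 + 43240) = 6262/44555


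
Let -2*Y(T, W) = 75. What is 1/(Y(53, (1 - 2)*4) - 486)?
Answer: -2/1047 ≈ -0.0019102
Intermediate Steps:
Y(T, W) = -75/2 (Y(T, W) = -½*75 = -75/2)
1/(Y(53, (1 - 2)*4) - 486) = 1/(-75/2 - 486) = 1/(-1047/2) = -2/1047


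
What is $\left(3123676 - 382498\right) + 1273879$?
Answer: $4015057$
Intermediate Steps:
$\left(3123676 - 382498\right) + 1273879 = 2741178 + 1273879 = 4015057$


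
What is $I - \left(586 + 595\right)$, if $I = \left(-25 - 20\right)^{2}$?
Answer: $844$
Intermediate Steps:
$I = 2025$ ($I = \left(-45\right)^{2} = 2025$)
$I - \left(586 + 595\right) = 2025 - \left(586 + 595\right) = 2025 - 1181 = 844$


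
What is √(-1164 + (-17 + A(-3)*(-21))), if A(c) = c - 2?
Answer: 2*I*√269 ≈ 32.802*I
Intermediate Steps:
A(c) = -2 + c
√(-1164 + (-17 + A(-3)*(-21))) = √(-1164 + (-17 + (-2 - 3)*(-21))) = √(-1164 + (-17 - 5*(-21))) = √(-1164 + (-17 + 105)) = √(-1164 + 88) = √(-1076) = 2*I*√269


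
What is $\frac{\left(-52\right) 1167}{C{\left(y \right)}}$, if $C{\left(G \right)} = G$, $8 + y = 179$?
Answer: $- \frac{20228}{57} \approx -354.88$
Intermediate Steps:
$y = 171$ ($y = -8 + 179 = 171$)
$\frac{\left(-52\right) 1167}{C{\left(y \right)}} = \frac{\left(-52\right) 1167}{171} = \left(-60684\right) \frac{1}{171} = - \frac{20228}{57}$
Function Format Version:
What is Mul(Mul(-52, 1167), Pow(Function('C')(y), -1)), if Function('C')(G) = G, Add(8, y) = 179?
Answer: Rational(-20228, 57) ≈ -354.88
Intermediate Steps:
y = 171 (y = Add(-8, 179) = 171)
Mul(Mul(-52, 1167), Pow(Function('C')(y), -1)) = Mul(Mul(-52, 1167), Pow(171, -1)) = Mul(-60684, Rational(1, 171)) = Rational(-20228, 57)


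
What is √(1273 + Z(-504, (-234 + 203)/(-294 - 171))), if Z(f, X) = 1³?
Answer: 7*√26 ≈ 35.693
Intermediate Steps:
Z(f, X) = 1
√(1273 + Z(-504, (-234 + 203)/(-294 - 171))) = √(1273 + 1) = √1274 = 7*√26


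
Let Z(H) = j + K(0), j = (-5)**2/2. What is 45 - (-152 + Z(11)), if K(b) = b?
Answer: 369/2 ≈ 184.50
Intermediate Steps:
j = 25/2 (j = 25*(1/2) = 25/2 ≈ 12.500)
Z(H) = 25/2 (Z(H) = 25/2 + 0 = 25/2)
45 - (-152 + Z(11)) = 45 - (-152 + 25/2) = 45 - 1*(-279/2) = 45 + 279/2 = 369/2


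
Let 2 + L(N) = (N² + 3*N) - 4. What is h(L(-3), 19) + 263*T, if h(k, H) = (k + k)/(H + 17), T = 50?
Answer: 39449/3 ≈ 13150.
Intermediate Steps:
L(N) = -6 + N² + 3*N (L(N) = -2 + ((N² + 3*N) - 4) = -2 + (-4 + N² + 3*N) = -6 + N² + 3*N)
h(k, H) = 2*k/(17 + H) (h(k, H) = (2*k)/(17 + H) = 2*k/(17 + H))
h(L(-3), 19) + 263*T = 2*(-6 + (-3)² + 3*(-3))/(17 + 19) + 263*50 = 2*(-6 + 9 - 9)/36 + 13150 = 2*(-6)*(1/36) + 13150 = -⅓ + 13150 = 39449/3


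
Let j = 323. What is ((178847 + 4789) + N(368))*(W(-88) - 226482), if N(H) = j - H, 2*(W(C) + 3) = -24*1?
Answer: -41582810727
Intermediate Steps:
W(C) = -15 (W(C) = -3 + (-24*1)/2 = -3 + (½)*(-24) = -3 - 12 = -15)
N(H) = 323 - H
((178847 + 4789) + N(368))*(W(-88) - 226482) = ((178847 + 4789) + (323 - 1*368))*(-15 - 226482) = (183636 + (323 - 368))*(-226497) = (183636 - 45)*(-226497) = 183591*(-226497) = -41582810727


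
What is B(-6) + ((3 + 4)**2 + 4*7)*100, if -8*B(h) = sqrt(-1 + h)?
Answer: 7700 - I*sqrt(7)/8 ≈ 7700.0 - 0.33072*I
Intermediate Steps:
B(h) = -sqrt(-1 + h)/8
B(-6) + ((3 + 4)**2 + 4*7)*100 = -sqrt(-1 - 6)/8 + ((3 + 4)**2 + 4*7)*100 = -I*sqrt(7)/8 + (7**2 + 28)*100 = -I*sqrt(7)/8 + (49 + 28)*100 = -I*sqrt(7)/8 + 77*100 = -I*sqrt(7)/8 + 7700 = 7700 - I*sqrt(7)/8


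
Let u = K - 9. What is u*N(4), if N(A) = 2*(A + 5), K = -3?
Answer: -216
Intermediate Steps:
u = -12 (u = -3 - 9 = -12)
N(A) = 10 + 2*A (N(A) = 2*(5 + A) = 10 + 2*A)
u*N(4) = -12*(10 + 2*4) = -12*(10 + 8) = -12*18 = -216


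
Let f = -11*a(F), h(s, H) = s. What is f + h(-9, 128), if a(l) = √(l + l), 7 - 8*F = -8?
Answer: -9 - 11*√15/2 ≈ -30.301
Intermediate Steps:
F = 15/8 (F = 7/8 - ⅛*(-8) = 7/8 + 1 = 15/8 ≈ 1.8750)
a(l) = √2*√l (a(l) = √(2*l) = √2*√l)
f = -11*√15/2 (f = -11*√2*√(15/8) = -11*√2*√30/4 = -11*√15/2 ≈ -21.301)
f + h(-9, 128) = -11*√15/2 - 9 = -9 - 11*√15/2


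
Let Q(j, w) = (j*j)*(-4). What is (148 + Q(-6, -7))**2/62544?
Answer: 1/3909 ≈ 0.00025582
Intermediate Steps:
Q(j, w) = -4*j**2 (Q(j, w) = j**2*(-4) = -4*j**2)
(148 + Q(-6, -7))**2/62544 = (148 - 4*(-6)**2)**2/62544 = (148 - 4*36)**2*(1/62544) = (148 - 144)**2*(1/62544) = 4**2*(1/62544) = 16*(1/62544) = 1/3909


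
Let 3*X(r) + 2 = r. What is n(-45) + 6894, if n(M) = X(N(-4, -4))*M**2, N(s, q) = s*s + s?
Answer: 13644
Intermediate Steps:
N(s, q) = s + s**2 (N(s, q) = s**2 + s = s + s**2)
X(r) = -2/3 + r/3
n(M) = 10*M**2/3 (n(M) = (-2/3 + (-4*(1 - 4))/3)*M**2 = (-2/3 + (-4*(-3))/3)*M**2 = (-2/3 + (1/3)*12)*M**2 = (-2/3 + 4)*M**2 = 10*M**2/3)
n(-45) + 6894 = (10/3)*(-45)**2 + 6894 = (10/3)*2025 + 6894 = 6750 + 6894 = 13644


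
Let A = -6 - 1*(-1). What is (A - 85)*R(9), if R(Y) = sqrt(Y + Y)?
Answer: -270*sqrt(2) ≈ -381.84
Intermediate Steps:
A = -5 (A = -6 + 1 = -5)
R(Y) = sqrt(2)*sqrt(Y) (R(Y) = sqrt(2*Y) = sqrt(2)*sqrt(Y))
(A - 85)*R(9) = (-5 - 85)*(sqrt(2)*sqrt(9)) = -90*sqrt(2)*3 = -270*sqrt(2)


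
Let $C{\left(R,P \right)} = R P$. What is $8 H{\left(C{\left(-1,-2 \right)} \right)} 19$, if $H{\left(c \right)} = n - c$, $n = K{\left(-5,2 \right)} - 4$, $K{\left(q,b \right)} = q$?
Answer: $-1672$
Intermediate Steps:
$C{\left(R,P \right)} = P R$
$n = -9$ ($n = -5 - 4 = -9$)
$H{\left(c \right)} = -9 - c$
$8 H{\left(C{\left(-1,-2 \right)} \right)} 19 = 8 \left(-9 - \left(-2\right) \left(-1\right)\right) 19 = 8 \left(-9 - 2\right) 19 = 8 \left(-11\right) 19 = \left(-88\right) 19 = -1672$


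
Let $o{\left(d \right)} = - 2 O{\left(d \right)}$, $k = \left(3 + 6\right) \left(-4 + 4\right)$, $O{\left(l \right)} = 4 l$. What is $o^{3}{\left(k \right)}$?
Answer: $0$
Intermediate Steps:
$k = 0$ ($k = 9 \cdot 0 = 0$)
$o{\left(d \right)} = - 8 d$ ($o{\left(d \right)} = - 2 \cdot 4 d = - 8 d$)
$o^{3}{\left(k \right)} = \left(\left(-8\right) 0\right)^{3} = 0^{3} = 0$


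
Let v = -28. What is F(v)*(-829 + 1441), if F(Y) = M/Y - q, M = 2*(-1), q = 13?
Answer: -55386/7 ≈ -7912.3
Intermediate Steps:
M = -2
F(Y) = -13 - 2/Y (F(Y) = -2/Y - 1*13 = -2/Y - 13 = -13 - 2/Y)
F(v)*(-829 + 1441) = (-13 - 2/(-28))*(-829 + 1441) = (-13 - 2*(-1/28))*612 = (-13 + 1/14)*612 = -181/14*612 = -55386/7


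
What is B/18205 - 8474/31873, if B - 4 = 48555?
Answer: 1393451837/580247965 ≈ 2.4015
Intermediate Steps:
B = 48559 (B = 4 + 48555 = 48559)
B/18205 - 8474/31873 = 48559/18205 - 8474/31873 = 1393451837/580247965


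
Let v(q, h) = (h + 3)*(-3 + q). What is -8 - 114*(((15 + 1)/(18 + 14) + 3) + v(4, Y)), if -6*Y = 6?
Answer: -635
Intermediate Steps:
Y = -1 (Y = -⅙*6 = -1)
v(q, h) = (-3 + q)*(3 + h) (v(q, h) = (3 + h)*(-3 + q) = (-3 + q)*(3 + h))
-8 - 114*(((15 + 1)/(18 + 14) + 3) + v(4, Y)) = -8 - 114*(((15 + 1)/(18 + 14) + 3) + (-9 - 3*(-1) + 3*4 - 1*4)) = -8 - 114*((16/32 + 3) + (-9 + 3 + 12 - 4)) = -8 - 114*((16*(1/32) + 3) + 2) = -8 - 114*((½ + 3) + 2) = -8 - 114*(7/2 + 2) = -8 - 114*11/2 = -8 - 627 = -635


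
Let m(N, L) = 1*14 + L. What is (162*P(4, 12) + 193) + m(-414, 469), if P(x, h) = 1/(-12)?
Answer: 1325/2 ≈ 662.50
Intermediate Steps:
P(x, h) = -1/12
m(N, L) = 14 + L
(162*P(4, 12) + 193) + m(-414, 469) = (162*(-1/12) + 193) + (14 + 469) = (-27/2 + 193) + 483 = 359/2 + 483 = 1325/2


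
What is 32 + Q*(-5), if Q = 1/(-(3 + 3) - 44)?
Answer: 321/10 ≈ 32.100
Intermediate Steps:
Q = -1/50 (Q = 1/(-1*6 - 44) = 1/(-6 - 44) = 1/(-50) = -1/50 ≈ -0.020000)
32 + Q*(-5) = 32 - 1/50*(-5) = 32 + 1/10 = 321/10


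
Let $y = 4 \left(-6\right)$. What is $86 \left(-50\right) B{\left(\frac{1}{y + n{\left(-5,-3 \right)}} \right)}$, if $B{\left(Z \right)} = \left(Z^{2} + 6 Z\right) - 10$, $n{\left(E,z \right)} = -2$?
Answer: $\frac{7433625}{169} \approx 43986.0$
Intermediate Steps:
$y = -24$
$B{\left(Z \right)} = -10 + Z^{2} + 6 Z$
$86 \left(-50\right) B{\left(\frac{1}{y + n{\left(-5,-3 \right)}} \right)} = 86 \left(-50\right) \left(-10 + \left(\frac{1}{-24 - 2}\right)^{2} + \frac{6}{-24 - 2}\right) = - 4300 \left(-10 + \left(\frac{1}{-26}\right)^{2} + \frac{6}{-26}\right) = - 4300 \left(-10 + \left(- \frac{1}{26}\right)^{2} + 6 \left(- \frac{1}{26}\right)\right) = - 4300 \left(-10 + \frac{1}{676} - \frac{3}{13}\right) = \left(-4300\right) \left(- \frac{6915}{676}\right) = \frac{7433625}{169}$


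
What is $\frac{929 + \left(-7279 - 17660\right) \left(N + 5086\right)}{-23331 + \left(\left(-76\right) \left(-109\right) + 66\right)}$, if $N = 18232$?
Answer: $\frac{581526673}{14981} \approx 38818.0$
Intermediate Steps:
$\frac{929 + \left(-7279 - 17660\right) \left(N + 5086\right)}{-23331 + \left(\left(-76\right) \left(-109\right) + 66\right)} = \frac{929 + \left(-7279 - 17660\right) \left(18232 + 5086\right)}{-23331 + \left(\left(-76\right) \left(-109\right) + 66\right)} = \frac{929 - 581527602}{-23331 + \left(8284 + 66\right)} = \frac{929 - 581527602}{-23331 + 8350} = - \frac{581526673}{-14981} = \left(-581526673\right) \left(- \frac{1}{14981}\right) = \frac{581526673}{14981}$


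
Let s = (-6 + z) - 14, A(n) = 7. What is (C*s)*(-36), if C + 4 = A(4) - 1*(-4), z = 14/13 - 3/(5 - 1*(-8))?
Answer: 62748/13 ≈ 4826.8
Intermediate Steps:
z = 11/13 (z = 14*(1/13) - 3/(5 + 8) = 14/13 - 3/13 = 11/13 ≈ 0.84615)
s = -249/13 (s = (-6 + 11/13) - 14 = -67/13 - 14 = -249/13 ≈ -19.154)
C = 7 (C = -4 + (7 - 1*(-4)) = -4 + (7 + 4) = -4 + 11 = 7)
(C*s)*(-36) = (7*(-249/13))*(-36) = -1743/13*(-36) = 62748/13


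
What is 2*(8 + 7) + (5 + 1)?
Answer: 36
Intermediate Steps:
2*(8 + 7) + (5 + 1) = 2*15 + 6 = 30 + 6 = 36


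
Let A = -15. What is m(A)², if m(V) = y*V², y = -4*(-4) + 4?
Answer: 20250000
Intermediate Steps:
y = 20 (y = 16 + 4 = 20)
m(V) = 20*V²
m(A)² = (20*(-15)²)² = (20*225)² = 4500² = 20250000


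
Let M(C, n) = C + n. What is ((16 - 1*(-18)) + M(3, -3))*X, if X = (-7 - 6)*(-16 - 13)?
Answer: 12818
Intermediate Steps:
X = 377 (X = -13*(-29) = 377)
((16 - 1*(-18)) + M(3, -3))*X = ((16 - 1*(-18)) + (3 - 3))*377 = ((16 + 18) + 0)*377 = (34 + 0)*377 = 34*377 = 12818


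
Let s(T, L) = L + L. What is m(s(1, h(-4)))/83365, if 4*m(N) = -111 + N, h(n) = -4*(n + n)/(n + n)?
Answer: -119/333460 ≈ -0.00035686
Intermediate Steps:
h(n) = -4 (h(n) = -4*2*n/(2*n) = -4*2*n*1/(2*n) = -4*1 = -4)
s(T, L) = 2*L
m(N) = -111/4 + N/4 (m(N) = (-111 + N)/4 = -111/4 + N/4)
m(s(1, h(-4)))/83365 = (-111/4 + (2*(-4))/4)/83365 = (-111/4 + (¼)*(-8))*(1/83365) = (-111/4 - 2)*(1/83365) = -119/4*1/83365 = -119/333460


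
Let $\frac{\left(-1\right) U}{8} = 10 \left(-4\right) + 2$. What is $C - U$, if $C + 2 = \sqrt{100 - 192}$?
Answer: $-306 + 2 i \sqrt{23} \approx -306.0 + 9.5917 i$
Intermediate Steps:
$C = -2 + 2 i \sqrt{23}$ ($C = -2 + \sqrt{100 - 192} = -2 + \sqrt{-92} = -2 + 2 i \sqrt{23} \approx -2.0 + 9.5917 i$)
$U = 304$ ($U = - 8 \left(10 \left(-4\right) + 2\right) = - 8 \left(-40 + 2\right) = \left(-8\right) \left(-38\right) = 304$)
$C - U = \left(-2 + 2 i \sqrt{23}\right) - 304 = -306 + 2 i \sqrt{23}$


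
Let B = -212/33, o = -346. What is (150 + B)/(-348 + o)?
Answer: -2369/11451 ≈ -0.20688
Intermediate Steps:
B = -212/33 (B = -212*1/33 = -212/33 ≈ -6.4242)
(150 + B)/(-348 + o) = (150 - 212/33)/(-348 - 346) = (4738/33)/(-694) = (4738/33)*(-1/694) = -2369/11451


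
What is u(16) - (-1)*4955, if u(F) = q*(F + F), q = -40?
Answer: 3675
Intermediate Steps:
u(F) = -80*F (u(F) = -40*(F + F) = -80*F)
u(16) - (-1)*4955 = -80*16 - (-1)*4955 = -1280 - 1*(-4955) = -1280 + 4955 = 3675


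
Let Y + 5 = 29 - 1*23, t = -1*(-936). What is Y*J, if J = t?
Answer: 936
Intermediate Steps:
t = 936
J = 936
Y = 1 (Y = -5 + (29 - 1*23) = -5 + (29 - 23) = -5 + 6 = 1)
Y*J = 1*936 = 936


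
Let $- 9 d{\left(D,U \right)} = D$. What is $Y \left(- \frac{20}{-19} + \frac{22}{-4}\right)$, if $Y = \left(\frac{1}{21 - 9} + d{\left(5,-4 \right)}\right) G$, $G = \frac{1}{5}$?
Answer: $\frac{2873}{6840} \approx 0.42003$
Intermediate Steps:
$d{\left(D,U \right)} = - \frac{D}{9}$
$G = \frac{1}{5} \approx 0.2$
$Y = - \frac{17}{180}$ ($Y = \left(\frac{1}{21 - 9} - \frac{5}{9}\right) \frac{1}{5} = \left(\frac{1}{12} - \frac{5}{9}\right) \frac{1}{5} = \left(- \frac{17}{36}\right) \frac{1}{5} = - \frac{17}{180} \approx -0.094444$)
$Y \left(- \frac{20}{-19} + \frac{22}{-4}\right) = - \frac{17 \left(- \frac{20}{-19} + \frac{22}{-4}\right)}{180} = - \frac{17 \left(\left(-20\right) \left(- \frac{1}{19}\right) + 22 \left(- \frac{1}{4}\right)\right)}{180} = - \frac{17 \left(\frac{20}{19} - \frac{11}{2}\right)}{180} = \left(- \frac{17}{180}\right) \left(- \frac{169}{38}\right) = \frac{2873}{6840}$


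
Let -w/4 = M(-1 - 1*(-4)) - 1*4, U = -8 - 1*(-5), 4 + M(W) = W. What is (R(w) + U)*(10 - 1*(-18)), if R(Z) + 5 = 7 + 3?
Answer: 56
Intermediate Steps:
M(W) = -4 + W
U = -3 (U = -8 + 5 = -3)
w = 20 (w = -4*((-4 + (-1 - 1*(-4))) - 1*4) = -4*((-4 + (-1 + 4)) - 4) = -4*((-4 + 3) - 4) = -4*(-1 - 4) = -4*(-5) = 20)
R(Z) = 5 (R(Z) = -5 + (7 + 3) = -5 + 10 = 5)
(R(w) + U)*(10 - 1*(-18)) = (5 - 3)*(10 - 1*(-18)) = 2*(10 + 18) = 2*28 = 56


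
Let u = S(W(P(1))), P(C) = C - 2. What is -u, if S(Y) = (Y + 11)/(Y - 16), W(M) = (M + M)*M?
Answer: 13/14 ≈ 0.92857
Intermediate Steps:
P(C) = -2 + C
W(M) = 2*M² (W(M) = (2*M)*M = 2*M²)
S(Y) = (11 + Y)/(-16 + Y)
u = -13/14 (u = (11 + 2*(-2 + 1)²)/(-16 + 2*(-2 + 1)²) = (11 + 2*(-1)²)/(-16 + 2*(-1)²) = (11 + 2*1)/(-16 + 2*1) = (11 + 2)/(-16 + 2) = 13/(-14) = -1/14*13 = -13/14 ≈ -0.92857)
-u = -1*(-13/14) = 13/14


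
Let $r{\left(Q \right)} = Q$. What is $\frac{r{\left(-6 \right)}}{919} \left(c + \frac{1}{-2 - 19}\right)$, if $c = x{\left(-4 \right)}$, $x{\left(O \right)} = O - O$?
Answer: $\frac{2}{6433} \approx 0.0003109$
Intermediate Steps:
$x{\left(O \right)} = 0$
$c = 0$
$\frac{r{\left(-6 \right)}}{919} \left(c + \frac{1}{-2 - 19}\right) = - \frac{6}{919} \left(0 + \frac{1}{-2 - 19}\right) = \left(-6\right) \frac{1}{919} \left(0 + \frac{1}{-21}\right) = - \frac{6 \left(0 - \frac{1}{21}\right)}{919} = \left(- \frac{6}{919}\right) \left(- \frac{1}{21}\right) = \frac{2}{6433}$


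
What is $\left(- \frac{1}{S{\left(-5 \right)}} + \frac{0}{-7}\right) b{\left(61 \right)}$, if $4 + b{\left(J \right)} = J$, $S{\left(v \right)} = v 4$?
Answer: $\frac{57}{20} \approx 2.85$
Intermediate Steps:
$S{\left(v \right)} = 4 v$
$b{\left(J \right)} = -4 + J$
$\left(- \frac{1}{S{\left(-5 \right)}} + \frac{0}{-7}\right) b{\left(61 \right)} = \left(- \frac{1}{4 \left(-5\right)} + \frac{0}{-7}\right) \left(-4 + 61\right) = \left(- \frac{1}{-20} + 0 \left(- \frac{1}{7}\right)\right) 57 = \left(\left(-1\right) \left(- \frac{1}{20}\right) + 0\right) 57 = \left(\frac{1}{20} + 0\right) 57 = \frac{1}{20} \cdot 57 = \frac{57}{20}$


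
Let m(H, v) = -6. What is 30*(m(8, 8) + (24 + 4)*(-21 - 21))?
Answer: -35460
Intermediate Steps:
30*(m(8, 8) + (24 + 4)*(-21 - 21)) = 30*(-6 + (24 + 4)*(-21 - 21)) = 30*(-6 + 28*(-42)) = 30*(-6 - 1176) = 30*(-1182) = -35460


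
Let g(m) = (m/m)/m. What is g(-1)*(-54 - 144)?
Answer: 198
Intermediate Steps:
g(m) = 1/m
g(-1)*(-54 - 144) = (-54 - 144)/(-1) = -1*(-198) = 198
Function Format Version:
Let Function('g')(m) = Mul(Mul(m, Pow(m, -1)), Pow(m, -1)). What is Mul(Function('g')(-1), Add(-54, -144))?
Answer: 198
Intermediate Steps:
Function('g')(m) = Pow(m, -1) (Function('g')(m) = Mul(1, Pow(m, -1)) = Pow(m, -1))
Mul(Function('g')(-1), Add(-54, -144)) = Mul(Pow(-1, -1), Add(-54, -144)) = Mul(-1, -198) = 198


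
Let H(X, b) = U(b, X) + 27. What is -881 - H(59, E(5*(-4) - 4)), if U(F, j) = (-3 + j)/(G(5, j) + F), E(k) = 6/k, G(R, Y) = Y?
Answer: -213604/235 ≈ -908.95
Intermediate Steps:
U(F, j) = (-3 + j)/(F + j) (U(F, j) = (-3 + j)/(j + F) = (-3 + j)/(F + j))
H(X, b) = 27 + (-3 + X)/(X + b) (H(X, b) = (-3 + X)/(b + X) + 27 = (-3 + X)/(X + b) + 27 = 27 + (-3 + X)/(X + b))
-881 - H(59, E(5*(-4) - 4)) = -881 - (-3 + 27*(6/(5*(-4) - 4)) + 28*59)/(59 + 6/(5*(-4) - 4)) = -881 - (-3 + 27*(6/(-20 - 4)) + 1652)/(59 + 6/(-20 - 4)) = -881 - (-3 + 27*(6/(-24)) + 1652)/(59 + 6/(-24)) = -881 - (-3 + 27*(6*(-1/24)) + 1652)/(59 + 6*(-1/24)) = -881 - (-3 + 27*(-¼) + 1652)/(59 - ¼) = -881 - (-3 - 27/4 + 1652)/235/4 = -881 - 4*6569/(235*4) = -881 - 1*6569/235 = -881 - 6569/235 = -213604/235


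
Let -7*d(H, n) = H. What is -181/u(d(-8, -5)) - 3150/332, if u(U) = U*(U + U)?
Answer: -836927/10624 ≈ -78.777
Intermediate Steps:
d(H, n) = -H/7
u(U) = 2*U**2 (u(U) = U*(2*U) = 2*U**2)
-181/u(d(-8, -5)) - 3150/332 = -181/(2*(-1/7*(-8))**2) - 3150/332 = -181/(2*(8/7)**2) - 3150*1/332 = -181/(2*(64/49)) - 1575/166 = -181/128/49 - 1575/166 = -181*49/128 - 1575/166 = -8869/128 - 1575/166 = -836927/10624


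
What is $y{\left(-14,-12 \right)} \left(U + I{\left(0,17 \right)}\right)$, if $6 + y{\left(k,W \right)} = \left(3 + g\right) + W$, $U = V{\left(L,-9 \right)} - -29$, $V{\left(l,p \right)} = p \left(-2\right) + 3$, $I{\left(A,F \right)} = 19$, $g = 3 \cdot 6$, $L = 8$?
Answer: $207$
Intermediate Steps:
$g = 18$
$V{\left(l,p \right)} = 3 - 2 p$ ($V{\left(l,p \right)} = - 2 p + 3 = 3 - 2 p$)
$U = 50$ ($U = \left(3 - -18\right) - -29 = \left(3 + 18\right) + 29 = 21 + 29 = 50$)
$y{\left(k,W \right)} = 15 + W$ ($y{\left(k,W \right)} = -6 + \left(\left(3 + 18\right) + W\right) = -6 + \left(21 + W\right) = 15 + W$)
$y{\left(-14,-12 \right)} \left(U + I{\left(0,17 \right)}\right) = \left(15 - 12\right) \left(50 + 19\right) = 3 \cdot 69 = 207$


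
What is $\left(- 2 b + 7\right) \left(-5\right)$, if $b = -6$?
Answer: $-95$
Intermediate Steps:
$\left(- 2 b + 7\right) \left(-5\right) = \left(\left(-2\right) \left(-6\right) + 7\right) \left(-5\right) = \left(12 + 7\right) \left(-5\right) = 19 \left(-5\right) = -95$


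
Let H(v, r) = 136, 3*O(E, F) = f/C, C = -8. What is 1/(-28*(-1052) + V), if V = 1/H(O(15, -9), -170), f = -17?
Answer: 136/4006017 ≈ 3.3949e-5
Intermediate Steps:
O(E, F) = 17/24 (O(E, F) = (-17/(-8))/3 = (-17*(-1/8))/3 = (1/3)*(17/8) = 17/24)
V = 1/136 ≈ 0.0073529
1/(-28*(-1052) + V) = 1/(-28*(-1052) + 1/136) = 1/(29456 + 1/136) = 1/(4006017/136) = 136/4006017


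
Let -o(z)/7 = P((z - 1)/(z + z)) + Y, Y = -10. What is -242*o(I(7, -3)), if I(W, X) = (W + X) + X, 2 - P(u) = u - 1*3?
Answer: -8470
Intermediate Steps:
P(u) = 5 - u (P(u) = 2 - (u - 1*3) = 2 - (u - 3) = 2 - (-3 + u) = 2 + (3 - u) = 5 - u)
I(W, X) = W + 2*X
o(z) = 35 + 7*(-1 + z)/(2*z) (o(z) = -7*((5 - (z - 1)/(z + z)) - 10) = -7*((5 - (-1 + z)/(2*z)) - 10) = -7*(-5 - (-1 + z)/(2*z)) = 35 + 7*(-1 + z)/(2*z))
-242*o(I(7, -3)) = -847*(-1 + 11*(7 + 2*(-3)))/(7 + 2*(-3)) = -847*(-1 + 11*(7 - 6))/(7 - 6) = -847*(-1 + 11*1)/1 = -847*(-1 + 11) = -847*10 = -242*35 = -8470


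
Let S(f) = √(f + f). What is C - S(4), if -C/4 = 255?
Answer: -1020 - 2*√2 ≈ -1022.8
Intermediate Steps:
S(f) = √2*√f (S(f) = √(2*f) = √2*√f)
C = -1020 (C = -4*255 = -1020)
C - S(4) = -1020 - √2*√4 = -1020 - √2*2 = -1020 - 2*√2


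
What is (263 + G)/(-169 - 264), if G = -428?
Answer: 165/433 ≈ 0.38106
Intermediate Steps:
(263 + G)/(-169 - 264) = (263 - 428)/(-169 - 264) = -165/(-433) = -165*(-1/433) = 165/433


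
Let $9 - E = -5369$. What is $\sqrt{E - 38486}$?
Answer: $2 i \sqrt{8277} \approx 181.96 i$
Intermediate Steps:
$E = 5378$ ($E = 9 - -5369 = 9 + 5369 = 5378$)
$\sqrt{E - 38486} = \sqrt{5378 - 38486} = \sqrt{-33108} = 2 i \sqrt{8277}$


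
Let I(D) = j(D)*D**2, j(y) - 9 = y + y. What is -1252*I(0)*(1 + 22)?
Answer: 0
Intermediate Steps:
j(y) = 9 + 2*y (j(y) = 9 + (y + y) = 9 + 2*y)
I(D) = D**2*(9 + 2*D) (I(D) = (9 + 2*D)*D**2 = D**2*(9 + 2*D))
-1252*I(0)*(1 + 22) = -1252*0**2*(9 + 2*0)*(1 + 22) = -1252*0*(9 + 0)*23 = -1252*0*9*23 = -0*23 = -1252*0 = 0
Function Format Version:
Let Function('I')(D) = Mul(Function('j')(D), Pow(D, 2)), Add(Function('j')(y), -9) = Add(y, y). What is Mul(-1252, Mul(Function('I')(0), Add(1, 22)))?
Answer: 0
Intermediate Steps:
Function('j')(y) = Add(9, Mul(2, y)) (Function('j')(y) = Add(9, Add(y, y)) = Add(9, Mul(2, y)))
Function('I')(D) = Mul(Pow(D, 2), Add(9, Mul(2, D))) (Function('I')(D) = Mul(Add(9, Mul(2, D)), Pow(D, 2)) = Mul(Pow(D, 2), Add(9, Mul(2, D))))
Mul(-1252, Mul(Function('I')(0), Add(1, 22))) = Mul(-1252, Mul(Mul(Pow(0, 2), Add(9, Mul(2, 0))), Add(1, 22))) = Mul(-1252, Mul(Mul(0, Add(9, 0)), 23)) = Mul(-1252, Mul(Mul(0, 9), 23)) = Mul(-1252, Mul(0, 23)) = Mul(-1252, 0) = 0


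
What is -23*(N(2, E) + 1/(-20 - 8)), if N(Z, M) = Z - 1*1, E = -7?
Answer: -621/28 ≈ -22.179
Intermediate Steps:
N(Z, M) = -1 + Z (N(Z, M) = Z - 1 = -1 + Z)
-23*(N(2, E) + 1/(-20 - 8)) = -23*((-1 + 2) + 1/(-20 - 8)) = -23*(1 + 1/(-28)) = -23*(1 - 1/28) = -23*27/28 = -621/28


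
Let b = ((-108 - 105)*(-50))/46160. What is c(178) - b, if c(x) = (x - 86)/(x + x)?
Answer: 11383/410824 ≈ 0.027708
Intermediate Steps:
b = 1065/4616 (b = -213*(-50)*(1/46160) = 10650*(1/46160) = 1065/4616 ≈ 0.23072)
c(x) = (-86 + x)/(2*x) (c(x) = (-86 + x)/((2*x)) = (-86 + x)*(1/(2*x)) = (-86 + x)/(2*x))
c(178) - b = (1/2)*(-86 + 178)/178 - 1*1065/4616 = (1/2)*(1/178)*92 - 1065/4616 = 23/89 - 1065/4616 = 11383/410824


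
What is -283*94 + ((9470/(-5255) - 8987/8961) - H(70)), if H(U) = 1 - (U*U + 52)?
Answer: -203935773632/9418011 ≈ -21654.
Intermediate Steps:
H(U) = -51 - U² (H(U) = 1 - (U² + 52) = 1 - (52 + U²) = 1 + (-52 - U²) = -51 - U²)
-283*94 + ((9470/(-5255) - 8987/8961) - H(70)) = -283*94 + ((9470/(-5255) - 8987/8961) - (-51 - 1*70²)) = -26602 + ((9470*(-1/5255) - 8987*1/8961) - (-51 - 1*4900)) = -26602 + ((-1894/1051 - 8987/8961) - (-51 - 4900)) = -26602 + (-26417471/9418011 - 1*(-4951)) = -26602 + (-26417471/9418011 + 4951) = -26602 + 46602154990/9418011 = -203935773632/9418011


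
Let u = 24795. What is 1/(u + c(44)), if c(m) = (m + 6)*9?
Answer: 1/25245 ≈ 3.9612e-5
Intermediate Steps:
c(m) = 54 + 9*m (c(m) = (6 + m)*9 = 54 + 9*m)
1/(u + c(44)) = 1/(24795 + (54 + 9*44)) = 1/(24795 + (54 + 396)) = 1/(24795 + 450) = 1/25245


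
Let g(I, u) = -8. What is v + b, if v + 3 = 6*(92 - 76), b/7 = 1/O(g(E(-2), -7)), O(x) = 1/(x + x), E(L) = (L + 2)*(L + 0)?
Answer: -19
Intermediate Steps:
E(L) = L*(2 + L) (E(L) = (2 + L)*L = L*(2 + L))
O(x) = 1/(2*x)
b = -112 (b = 7/(((½)/(-8))) = 7/(((½)*(-⅛))) = 7/(-1/16) = 7*(-16) = -112)
v = 93 (v = -3 + 6*(92 - 76) = -3 + 6*16 = -3 + 96 = 93)
v + b = 93 - 112 = -19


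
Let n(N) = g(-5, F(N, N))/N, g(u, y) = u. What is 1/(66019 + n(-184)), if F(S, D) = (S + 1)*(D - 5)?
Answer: 184/12147501 ≈ 1.5147e-5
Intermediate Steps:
F(S, D) = (1 + S)*(-5 + D)
n(N) = -5/N
1/(66019 + n(-184)) = 1/(66019 - 5/(-184)) = 1/(66019 - 5*(-1/184)) = 1/(66019 + 5/184) = 1/(12147501/184) = 184/12147501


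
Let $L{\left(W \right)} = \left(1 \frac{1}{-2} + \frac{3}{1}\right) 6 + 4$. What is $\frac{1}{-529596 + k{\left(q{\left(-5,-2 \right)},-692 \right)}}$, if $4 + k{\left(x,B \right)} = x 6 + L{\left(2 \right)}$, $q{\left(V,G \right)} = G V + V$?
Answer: $- \frac{1}{529551} \approx -1.8884 \cdot 10^{-6}$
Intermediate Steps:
$L{\left(W \right)} = 19$ ($L{\left(W \right)} = \left(1 \left(- \frac{1}{2}\right) + 3 \cdot 1\right) 6 + 4 = \left(- \frac{1}{2} + 3\right) 6 + 4 = \frac{5}{2} \cdot 6 + 4 = 15 + 4 = 19$)
$q{\left(V,G \right)} = V + G V$
$k{\left(x,B \right)} = 15 + 6 x$ ($k{\left(x,B \right)} = -4 + \left(x 6 + 19\right) = -4 + \left(6 x + 19\right) = -4 + \left(19 + 6 x\right) = 15 + 6 x$)
$\frac{1}{-529596 + k{\left(q{\left(-5,-2 \right)},-692 \right)}} = \frac{1}{-529596 + \left(15 + 6 \left(- 5 \left(1 - 2\right)\right)\right)} = \frac{1}{-529596 + \left(15 + 6 \left(\left(-5\right) \left(-1\right)\right)\right)} = \frac{1}{-529596 + \left(15 + 6 \cdot 5\right)} = \frac{1}{-529596 + \left(15 + 30\right)} = \frac{1}{-529596 + 45} = \frac{1}{-529551} = - \frac{1}{529551}$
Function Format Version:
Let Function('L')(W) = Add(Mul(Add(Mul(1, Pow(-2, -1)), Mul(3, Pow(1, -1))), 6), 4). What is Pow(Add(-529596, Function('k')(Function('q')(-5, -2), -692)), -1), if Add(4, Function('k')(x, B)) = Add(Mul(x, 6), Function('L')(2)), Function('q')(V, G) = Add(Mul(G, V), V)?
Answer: Rational(-1, 529551) ≈ -1.8884e-6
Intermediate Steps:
Function('L')(W) = 19 (Function('L')(W) = Add(Mul(Add(Mul(1, Rational(-1, 2)), Mul(3, 1)), 6), 4) = Add(Mul(Add(Rational(-1, 2), 3), 6), 4) = Add(Mul(Rational(5, 2), 6), 4) = Add(15, 4) = 19)
Function('q')(V, G) = Add(V, Mul(G, V))
Function('k')(x, B) = Add(15, Mul(6, x)) (Function('k')(x, B) = Add(-4, Add(Mul(x, 6), 19)) = Add(-4, Add(Mul(6, x), 19)) = Add(-4, Add(19, Mul(6, x))) = Add(15, Mul(6, x)))
Pow(Add(-529596, Function('k')(Function('q')(-5, -2), -692)), -1) = Pow(Add(-529596, Add(15, Mul(6, Mul(-5, Add(1, -2))))), -1) = Pow(Add(-529596, Add(15, Mul(6, Mul(-5, -1)))), -1) = Pow(Add(-529596, Add(15, Mul(6, 5))), -1) = Pow(Add(-529596, Add(15, 30)), -1) = Pow(Add(-529596, 45), -1) = Pow(-529551, -1) = Rational(-1, 529551)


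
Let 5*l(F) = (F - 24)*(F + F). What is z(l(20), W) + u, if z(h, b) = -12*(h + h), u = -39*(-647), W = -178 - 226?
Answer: 26001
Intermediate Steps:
W = -404
l(F) = 2*F*(-24 + F)/5 (l(F) = ((F - 24)*(F + F))/5 = ((-24 + F)*(2*F))/5 = (2*F*(-24 + F))/5 = 2*F*(-24 + F)/5)
u = 25233
z(h, b) = -24*h (z(h, b) = -12*2*h = -24*h)
z(l(20), W) + u = -48*20*(-24 + 20)/5 + 25233 = -48*20*(-4)/5 + 25233 = -24*(-32) + 25233 = 768 + 25233 = 26001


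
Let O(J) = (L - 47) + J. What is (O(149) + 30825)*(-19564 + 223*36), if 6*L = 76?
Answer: -1070759984/3 ≈ -3.5692e+8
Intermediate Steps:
L = 38/3 (L = (⅙)*76 = 38/3 ≈ 12.667)
O(J) = -103/3 + J (O(J) = (38/3 - 47) + J = -103/3 + J)
(O(149) + 30825)*(-19564 + 223*36) = ((-103/3 + 149) + 30825)*(-19564 + 223*36) = (344/3 + 30825)*(-19564 + 8028) = (92819/3)*(-11536) = -1070759984/3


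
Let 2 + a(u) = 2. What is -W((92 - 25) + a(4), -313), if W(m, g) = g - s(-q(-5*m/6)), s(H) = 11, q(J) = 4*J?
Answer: 324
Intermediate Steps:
a(u) = 0 (a(u) = -2 + 2 = 0)
W(m, g) = -11 + g (W(m, g) = g - 1*11 = g - 11 = -11 + g)
-W((92 - 25) + a(4), -313) = -(-11 - 313) = -1*(-324) = 324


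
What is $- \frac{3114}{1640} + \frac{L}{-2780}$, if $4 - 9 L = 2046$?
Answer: $- \frac{372817}{205164} \approx -1.8172$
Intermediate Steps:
$L = - \frac{2042}{9}$ ($L = \frac{4}{9} - \frac{682}{3} = - \frac{2042}{9} \approx -226.89$)
$- \frac{3114}{1640} + \frac{L}{-2780} = - \frac{3114}{1640} - \frac{2042}{9 \left(-2780\right)} = \left(-3114\right) \frac{1}{1640} - - \frac{1021}{12510} = - \frac{1557}{820} + \frac{1021}{12510} = - \frac{372817}{205164}$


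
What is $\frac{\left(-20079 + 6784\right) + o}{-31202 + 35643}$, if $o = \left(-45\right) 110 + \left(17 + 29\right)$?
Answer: $- \frac{18199}{4441} \approx -4.098$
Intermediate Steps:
$o = -4904$ ($o = -4950 + 46 = -4904$)
$\frac{\left(-20079 + 6784\right) + o}{-31202 + 35643} = \frac{\left(-20079 + 6784\right) - 4904}{-31202 + 35643} = \frac{-13295 - 4904}{4441} = \left(-18199\right) \frac{1}{4441} = - \frac{18199}{4441}$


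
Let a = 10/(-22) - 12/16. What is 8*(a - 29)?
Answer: -2658/11 ≈ -241.64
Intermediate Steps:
a = -53/44 (a = 10*(-1/22) - 12*1/16 = -5/11 - ¾ = -53/44 ≈ -1.2045)
8*(a - 29) = 8*(-53/44 - 29) = 8*(-1329/44) = -2658/11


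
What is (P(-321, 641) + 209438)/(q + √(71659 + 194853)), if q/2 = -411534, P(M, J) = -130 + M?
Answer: -43002628029/169360166528 - 208987*√16657/169360166528 ≈ -0.25407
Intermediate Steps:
q = -823068 (q = 2*(-411534) = -823068)
(P(-321, 641) + 209438)/(q + √(71659 + 194853)) = ((-130 - 321) + 209438)/(-823068 + √(71659 + 194853)) = (-451 + 209438)/(-823068 + √266512) = 208987/(-823068 + 4*√16657)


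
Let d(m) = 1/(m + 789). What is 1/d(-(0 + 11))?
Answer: 778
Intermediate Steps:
d(m) = 1/(789 + m)
1/d(-(0 + 11)) = 1/(1/(789 - (0 + 11))) = 1/(1/(789 - 1*11)) = 1/(1/(789 - 11)) = 1/(1/778) = 778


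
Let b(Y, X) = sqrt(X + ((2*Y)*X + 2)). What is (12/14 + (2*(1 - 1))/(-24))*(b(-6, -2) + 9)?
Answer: 54/7 + 12*sqrt(6)/7 ≈ 11.913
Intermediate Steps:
b(Y, X) = sqrt(2 + X + 2*X*Y) (b(Y, X) = sqrt(X + (2*X*Y + 2)) = sqrt(X + (2 + 2*X*Y)) = sqrt(2 + X + 2*X*Y))
(12/14 + (2*(1 - 1))/(-24))*(b(-6, -2) + 9) = (12/14 + (2*(1 - 1))/(-24))*(sqrt(2 - 2 + 2*(-2)*(-6)) + 9) = (12*(1/14) + (2*0)*(-1/24))*(sqrt(2 - 2 + 24) + 9) = (6/7 + 0*(-1/24))*(sqrt(24) + 9) = (6/7 + 0)*(2*sqrt(6) + 9) = 6*(9 + 2*sqrt(6))/7 = 54/7 + 12*sqrt(6)/7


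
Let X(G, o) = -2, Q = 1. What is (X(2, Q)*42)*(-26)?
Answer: 2184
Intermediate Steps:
(X(2, Q)*42)*(-26) = -2*42*(-26) = -84*(-26) = 2184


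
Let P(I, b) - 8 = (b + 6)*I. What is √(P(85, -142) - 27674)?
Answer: I*√39226 ≈ 198.06*I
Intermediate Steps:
P(I, b) = 8 + I*(6 + b) (P(I, b) = 8 + (b + 6)*I = 8 + (6 + b)*I = 8 + I*(6 + b))
√(P(85, -142) - 27674) = √((8 + 6*85 + 85*(-142)) - 27674) = √((8 + 510 - 12070) - 27674) = √(-11552 - 27674) = √(-39226) = I*√39226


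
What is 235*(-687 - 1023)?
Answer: -401850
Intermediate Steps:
235*(-687 - 1023) = 235*(-1710) = -401850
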